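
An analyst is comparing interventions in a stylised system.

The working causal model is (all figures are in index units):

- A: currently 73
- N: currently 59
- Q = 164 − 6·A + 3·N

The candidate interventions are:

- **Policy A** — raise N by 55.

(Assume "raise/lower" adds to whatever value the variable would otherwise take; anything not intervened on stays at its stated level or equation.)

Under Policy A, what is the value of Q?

68

Policy A (N + 55):
  A = 73
  N = 59 + 55 = 114
  Q = 164 − 6·73 + 3·114 = 68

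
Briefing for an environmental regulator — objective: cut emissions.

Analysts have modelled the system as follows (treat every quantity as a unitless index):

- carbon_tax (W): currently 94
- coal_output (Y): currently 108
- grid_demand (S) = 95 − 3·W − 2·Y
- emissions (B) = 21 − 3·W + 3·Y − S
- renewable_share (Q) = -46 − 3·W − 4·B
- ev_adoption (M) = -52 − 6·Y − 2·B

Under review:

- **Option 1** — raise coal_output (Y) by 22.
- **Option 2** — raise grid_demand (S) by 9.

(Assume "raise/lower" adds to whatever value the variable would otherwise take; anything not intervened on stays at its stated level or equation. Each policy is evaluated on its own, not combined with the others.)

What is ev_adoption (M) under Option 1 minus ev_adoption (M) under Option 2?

-370

Option 1 (Y + 22):
  W = 94
  Y = 108 + 22 = 130
  S = 95 − 3·94 − 2·130 = -447
  B = 21 − 3·94 + 3·130 − (-447) = 576
  M = -52 − 6·130 − 2·576 = -1984
Option 2 (S + 9):
  W = 94
  Y = 108
  S = 95 − 3·94 − 2·108 (+9 from intervention) = -394
  B = 21 − 3·94 + 3·108 − (-394) = 457
  M = -52 − 6·108 − 2·457 = -1614
M: -1984 − (-1614) = -370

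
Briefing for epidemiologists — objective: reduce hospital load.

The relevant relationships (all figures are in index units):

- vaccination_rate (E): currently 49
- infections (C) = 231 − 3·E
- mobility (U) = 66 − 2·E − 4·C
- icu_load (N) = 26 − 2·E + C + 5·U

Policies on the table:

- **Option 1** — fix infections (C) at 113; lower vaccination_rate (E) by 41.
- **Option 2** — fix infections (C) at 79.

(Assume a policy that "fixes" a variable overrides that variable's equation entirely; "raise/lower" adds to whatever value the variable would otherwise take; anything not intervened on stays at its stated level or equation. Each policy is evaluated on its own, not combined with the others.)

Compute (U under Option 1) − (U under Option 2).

-54

Option 1 (C := 113, E − 41):
  E = 49 − 41 = 8
  C = 113
  U = 66 − 2·8 − 4·113 = -402
Option 2 (C := 79):
  E = 49
  C = 79
  U = 66 − 2·49 − 4·79 = -348
U: -402 − (-348) = -54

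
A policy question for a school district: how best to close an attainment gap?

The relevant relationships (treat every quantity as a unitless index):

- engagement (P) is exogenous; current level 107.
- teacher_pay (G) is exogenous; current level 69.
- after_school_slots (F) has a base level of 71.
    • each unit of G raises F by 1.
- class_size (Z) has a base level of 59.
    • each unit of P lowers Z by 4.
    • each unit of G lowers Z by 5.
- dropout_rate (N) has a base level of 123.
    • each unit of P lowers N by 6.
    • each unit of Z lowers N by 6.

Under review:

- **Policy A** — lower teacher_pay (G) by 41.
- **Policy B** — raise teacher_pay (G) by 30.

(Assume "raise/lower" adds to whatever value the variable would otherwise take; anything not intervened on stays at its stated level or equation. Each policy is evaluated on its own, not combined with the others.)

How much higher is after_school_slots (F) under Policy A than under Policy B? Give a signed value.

Policy A (G − 41):
  G = 69 − 41 = 28
  F = 71 + 28 = 99
Policy B (G + 30):
  G = 69 + 30 = 99
  F = 71 + 99 = 170
F: 99 − 170 = -71

-71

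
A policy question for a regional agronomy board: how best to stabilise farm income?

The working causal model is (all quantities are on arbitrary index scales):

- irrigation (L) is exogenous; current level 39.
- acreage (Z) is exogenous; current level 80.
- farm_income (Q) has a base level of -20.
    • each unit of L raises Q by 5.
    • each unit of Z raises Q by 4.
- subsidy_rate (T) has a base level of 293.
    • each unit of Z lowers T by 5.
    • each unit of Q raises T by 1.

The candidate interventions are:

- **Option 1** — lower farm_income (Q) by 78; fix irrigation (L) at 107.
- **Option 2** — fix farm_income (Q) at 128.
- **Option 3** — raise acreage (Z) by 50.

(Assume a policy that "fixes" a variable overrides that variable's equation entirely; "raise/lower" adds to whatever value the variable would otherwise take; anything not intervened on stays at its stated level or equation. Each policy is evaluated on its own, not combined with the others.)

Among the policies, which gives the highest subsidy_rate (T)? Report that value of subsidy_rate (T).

650

Option 1 (Q − 78, L := 107):
  L = 107
  Z = 80
  Q = -20 + 5·107 + 4·80 (−78 from intervention) = 757
  T = 293 − 5·80 + 757 = 650
Option 2 (Q := 128):
  L = 39
  Z = 80
  Q = 128
  T = 293 − 5·80 + 128 = 21
Option 3 (Z + 50):
  L = 39
  Z = 80 + 50 = 130
  Q = -20 + 5·39 + 4·130 = 695
  T = 293 − 5·130 + 695 = 338
Comparing — Option 1: T=650, Option 2: T=21, Option 3: T=338. Highest is 650 (Option 1).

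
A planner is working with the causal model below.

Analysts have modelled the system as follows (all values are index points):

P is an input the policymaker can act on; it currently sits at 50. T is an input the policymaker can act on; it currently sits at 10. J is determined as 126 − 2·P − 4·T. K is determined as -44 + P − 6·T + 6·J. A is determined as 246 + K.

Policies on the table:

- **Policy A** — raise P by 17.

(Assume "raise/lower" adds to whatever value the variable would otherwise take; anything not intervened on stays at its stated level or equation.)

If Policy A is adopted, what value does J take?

-48

Policy A (P + 17):
  P = 50 + 17 = 67
  T = 10
  J = 126 − 2·67 − 4·10 = -48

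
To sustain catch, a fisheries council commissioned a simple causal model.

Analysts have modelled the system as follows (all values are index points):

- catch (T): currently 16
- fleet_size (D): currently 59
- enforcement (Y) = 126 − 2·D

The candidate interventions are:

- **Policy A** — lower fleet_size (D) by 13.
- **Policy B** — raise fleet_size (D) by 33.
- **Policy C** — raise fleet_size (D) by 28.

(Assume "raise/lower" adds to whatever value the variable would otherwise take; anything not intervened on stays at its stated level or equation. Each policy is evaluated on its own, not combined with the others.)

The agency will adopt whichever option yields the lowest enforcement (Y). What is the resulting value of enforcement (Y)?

Policy A (D − 13):
  D = 59 − 13 = 46
  Y = 126 − 2·46 = 34
Policy B (D + 33):
  D = 59 + 33 = 92
  Y = 126 − 2·92 = -58
Policy C (D + 28):
  D = 59 + 28 = 87
  Y = 126 − 2·87 = -48
Comparing — Policy A: Y=34, Policy B: Y=-58, Policy C: Y=-48. Lowest is -58 (Policy B).

-58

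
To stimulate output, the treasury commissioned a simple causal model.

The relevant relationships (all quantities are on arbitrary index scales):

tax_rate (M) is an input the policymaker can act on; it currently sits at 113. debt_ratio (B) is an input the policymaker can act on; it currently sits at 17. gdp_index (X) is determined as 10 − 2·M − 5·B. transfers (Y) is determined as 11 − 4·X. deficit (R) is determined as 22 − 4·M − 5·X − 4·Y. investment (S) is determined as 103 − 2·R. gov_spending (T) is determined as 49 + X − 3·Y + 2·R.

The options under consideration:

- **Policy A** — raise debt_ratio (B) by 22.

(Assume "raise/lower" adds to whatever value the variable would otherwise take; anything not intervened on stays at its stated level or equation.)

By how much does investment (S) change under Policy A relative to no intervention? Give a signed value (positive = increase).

Baseline:
  M = 113
  B = 17
  X = 10 − 2·113 − 5·17 = -301
  Y = 11 − 4·(-301) = 1215
  R = 22 − 4·113 − 5·(-301) − 4·1215 = -3785
  S = 103 − 2·(-3785) = 7673
Policy A (B + 22):
  M = 113
  B = 17 + 22 = 39
  X = 10 − 2·113 − 5·39 = -411
  Y = 11 − 4·(-411) = 1655
  R = 22 − 4·113 − 5·(-411) − 4·1655 = -4995
  S = 103 − 2·(-4995) = 10093
Change in S: 10093 − 7673 = 2420

2420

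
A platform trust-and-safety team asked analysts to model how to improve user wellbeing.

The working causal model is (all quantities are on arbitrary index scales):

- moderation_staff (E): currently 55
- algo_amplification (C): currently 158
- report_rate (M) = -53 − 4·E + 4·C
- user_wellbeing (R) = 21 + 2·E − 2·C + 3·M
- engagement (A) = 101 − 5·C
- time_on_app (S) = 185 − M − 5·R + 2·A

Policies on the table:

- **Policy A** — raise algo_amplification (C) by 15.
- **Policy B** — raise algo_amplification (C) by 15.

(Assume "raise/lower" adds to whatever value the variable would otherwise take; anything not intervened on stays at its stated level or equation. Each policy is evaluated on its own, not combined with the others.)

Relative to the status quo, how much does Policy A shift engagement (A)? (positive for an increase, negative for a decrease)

Baseline:
  C = 158
  A = 101 − 5·158 = -689
Policy A (C + 15):
  C = 158 + 15 = 173
  A = 101 − 5·173 = -764
Change in A: -764 − (-689) = -75

-75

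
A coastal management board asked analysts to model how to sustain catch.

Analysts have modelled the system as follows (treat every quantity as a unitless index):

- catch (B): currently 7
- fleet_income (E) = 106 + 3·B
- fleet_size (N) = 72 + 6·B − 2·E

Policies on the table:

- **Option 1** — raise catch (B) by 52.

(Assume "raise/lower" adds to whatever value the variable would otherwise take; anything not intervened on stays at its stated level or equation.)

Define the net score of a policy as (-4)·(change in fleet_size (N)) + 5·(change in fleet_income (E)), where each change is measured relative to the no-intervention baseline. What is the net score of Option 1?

Baseline:
  B = 7
  E = 106 + 3·7 = 127
  N = 72 + 6·7 − 2·127 = -140
Option 1 (B + 52):
  B = 7 + 52 = 59
  E = 106 + 3·59 = 283
  N = 72 + 6·59 − 2·283 = -140
ΔN = -140 − (-140) = 0; ΔE = 283 − 127 = 156
Score = (-4)·0 + 5·156 = 780

780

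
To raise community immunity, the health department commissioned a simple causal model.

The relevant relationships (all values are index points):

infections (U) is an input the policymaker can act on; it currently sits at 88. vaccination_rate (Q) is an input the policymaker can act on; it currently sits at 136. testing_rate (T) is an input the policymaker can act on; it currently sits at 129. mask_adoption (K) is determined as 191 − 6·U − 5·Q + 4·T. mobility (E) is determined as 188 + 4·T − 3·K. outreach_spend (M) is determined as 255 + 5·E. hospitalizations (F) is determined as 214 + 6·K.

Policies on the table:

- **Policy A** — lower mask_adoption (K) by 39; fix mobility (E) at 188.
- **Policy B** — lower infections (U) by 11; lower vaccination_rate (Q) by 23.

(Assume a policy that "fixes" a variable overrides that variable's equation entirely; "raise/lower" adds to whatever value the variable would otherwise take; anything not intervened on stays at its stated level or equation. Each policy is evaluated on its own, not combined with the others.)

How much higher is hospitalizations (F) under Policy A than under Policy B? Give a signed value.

-1320

Policy A (K − 39, E := 188):
  U = 88
  Q = 136
  T = 129
  K = 191 − 6·88 − 5·136 + 4·129 (−39 from intervention) = -540
  F = 214 + 6·(-540) = -3026
Policy B (U − 11, Q − 23):
  U = 88 − 11 = 77
  Q = 136 − 23 = 113
  T = 129
  K = 191 − 6·77 − 5·113 + 4·129 = -320
  F = 214 + 6·(-320) = -1706
F: -3026 − (-1706) = -1320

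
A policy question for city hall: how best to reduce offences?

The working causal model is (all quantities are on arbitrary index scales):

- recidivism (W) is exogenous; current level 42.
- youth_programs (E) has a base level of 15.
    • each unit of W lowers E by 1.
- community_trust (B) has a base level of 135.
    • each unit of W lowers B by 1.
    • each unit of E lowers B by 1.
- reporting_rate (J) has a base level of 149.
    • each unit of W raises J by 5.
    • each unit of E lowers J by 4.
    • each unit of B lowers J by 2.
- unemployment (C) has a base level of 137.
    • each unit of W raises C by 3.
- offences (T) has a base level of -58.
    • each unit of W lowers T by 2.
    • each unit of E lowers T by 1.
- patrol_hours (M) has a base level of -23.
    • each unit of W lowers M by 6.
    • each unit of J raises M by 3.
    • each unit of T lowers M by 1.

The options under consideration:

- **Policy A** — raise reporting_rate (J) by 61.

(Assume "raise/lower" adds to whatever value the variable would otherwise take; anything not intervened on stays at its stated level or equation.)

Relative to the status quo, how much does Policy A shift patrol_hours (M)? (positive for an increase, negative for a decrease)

183

Baseline:
  W = 42
  E = 15 − 42 = -27
  B = 135 − 42 − (-27) = 120
  J = 149 + 5·42 − 4·(-27) − 2·120 = 227
  T = -58 − 2·42 − (-27) = -115
  M = -23 − 6·42 + 3·227 − (-115) = 521
Policy A (J + 61):
  W = 42
  E = 15 − 42 = -27
  B = 135 − 42 − (-27) = 120
  J = 149 + 5·42 − 4·(-27) − 2·120 (+61 from intervention) = 288
  T = -58 − 2·42 − (-27) = -115
  M = -23 − 6·42 + 3·288 − (-115) = 704
Change in M: 704 − 521 = 183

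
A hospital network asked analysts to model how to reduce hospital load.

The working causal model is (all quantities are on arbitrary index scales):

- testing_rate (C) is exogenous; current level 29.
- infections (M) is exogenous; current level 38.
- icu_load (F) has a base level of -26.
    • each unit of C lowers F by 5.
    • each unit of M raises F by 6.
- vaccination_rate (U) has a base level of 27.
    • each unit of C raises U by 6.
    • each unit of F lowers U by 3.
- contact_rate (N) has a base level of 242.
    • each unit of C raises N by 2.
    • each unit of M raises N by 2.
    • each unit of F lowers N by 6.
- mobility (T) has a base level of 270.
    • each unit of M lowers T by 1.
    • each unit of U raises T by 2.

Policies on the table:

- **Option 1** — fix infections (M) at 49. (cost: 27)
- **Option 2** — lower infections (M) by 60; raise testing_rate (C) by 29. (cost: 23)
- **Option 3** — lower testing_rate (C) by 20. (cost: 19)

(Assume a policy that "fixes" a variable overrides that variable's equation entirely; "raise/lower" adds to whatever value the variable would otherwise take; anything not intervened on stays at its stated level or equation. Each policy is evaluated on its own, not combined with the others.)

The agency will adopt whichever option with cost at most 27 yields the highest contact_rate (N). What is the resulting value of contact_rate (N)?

Option 1 (M := 49):
  C = 29
  M = 49
  F = -26 − 5·29 + 6·49 = 123
  N = 242 + 2·29 + 2·49 − 6·123 = -340
Option 2 (M − 60, C + 29):
  C = 29 + 29 = 58
  M = 38 − 60 = -22
  F = -26 − 5·58 + 6·(-22) = -448
  N = 242 + 2·58 + 2·(-22) − 6·(-448) = 3002
Option 3 (C − 20):
  C = 29 − 20 = 9
  M = 38
  F = -26 − 5·9 + 6·38 = 157
  N = 242 + 2·9 + 2·38 − 6·157 = -606
Comparing — Option 1: N=-340, Option 2: N=3002, Option 3: N=-606. Highest is 3002 (Option 2).

3002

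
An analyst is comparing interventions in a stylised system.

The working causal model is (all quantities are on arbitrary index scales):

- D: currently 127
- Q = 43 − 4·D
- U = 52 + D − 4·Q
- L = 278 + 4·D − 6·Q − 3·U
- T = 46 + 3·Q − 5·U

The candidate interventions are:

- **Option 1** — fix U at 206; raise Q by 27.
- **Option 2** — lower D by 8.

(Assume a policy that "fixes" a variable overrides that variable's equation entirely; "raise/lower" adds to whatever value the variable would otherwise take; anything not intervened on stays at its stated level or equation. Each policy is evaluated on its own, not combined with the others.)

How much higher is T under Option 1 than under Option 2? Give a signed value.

8470

Option 1 (U := 206, Q + 27):
  D = 127
  Q = 43 − 4·127 (+27 from intervention) = -438
  U = 206
  T = 46 + 3·(-438) − 5·206 = -2298
Option 2 (D − 8):
  D = 127 − 8 = 119
  Q = 43 − 4·119 = -433
  U = 52 + 119 − 4·(-433) = 1903
  T = 46 + 3·(-433) − 5·1903 = -10768
T: -2298 − (-10768) = 8470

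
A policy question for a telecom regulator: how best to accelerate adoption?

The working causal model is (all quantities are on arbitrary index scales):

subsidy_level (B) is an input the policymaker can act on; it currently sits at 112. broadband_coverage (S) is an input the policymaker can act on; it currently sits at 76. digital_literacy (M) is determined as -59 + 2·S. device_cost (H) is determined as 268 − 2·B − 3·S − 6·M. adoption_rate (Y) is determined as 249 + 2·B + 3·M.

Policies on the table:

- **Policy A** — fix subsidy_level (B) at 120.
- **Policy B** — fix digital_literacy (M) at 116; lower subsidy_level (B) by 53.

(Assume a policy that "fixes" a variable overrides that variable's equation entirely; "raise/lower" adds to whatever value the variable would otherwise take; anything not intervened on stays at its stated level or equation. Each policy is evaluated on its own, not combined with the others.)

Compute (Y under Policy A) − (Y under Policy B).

Policy A (B := 120):
  B = 120
  S = 76
  M = -59 + 2·76 = 93
  Y = 249 + 2·120 + 3·93 = 768
Policy B (M := 116, B − 53):
  B = 112 − 53 = 59
  S = 76
  M = 116
  Y = 249 + 2·59 + 3·116 = 715
Y: 768 − 715 = 53

53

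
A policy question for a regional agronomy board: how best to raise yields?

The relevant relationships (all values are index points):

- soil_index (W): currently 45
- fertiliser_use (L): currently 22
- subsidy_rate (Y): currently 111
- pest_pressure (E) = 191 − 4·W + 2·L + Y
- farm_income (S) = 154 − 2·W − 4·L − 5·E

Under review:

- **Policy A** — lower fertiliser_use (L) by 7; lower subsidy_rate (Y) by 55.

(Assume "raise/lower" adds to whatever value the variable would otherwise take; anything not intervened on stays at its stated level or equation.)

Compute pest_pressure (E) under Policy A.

Policy A (L − 7, Y − 55):
  W = 45
  L = 22 − 7 = 15
  Y = 111 − 55 = 56
  E = 191 − 4·45 + 2·15 + 56 = 97

97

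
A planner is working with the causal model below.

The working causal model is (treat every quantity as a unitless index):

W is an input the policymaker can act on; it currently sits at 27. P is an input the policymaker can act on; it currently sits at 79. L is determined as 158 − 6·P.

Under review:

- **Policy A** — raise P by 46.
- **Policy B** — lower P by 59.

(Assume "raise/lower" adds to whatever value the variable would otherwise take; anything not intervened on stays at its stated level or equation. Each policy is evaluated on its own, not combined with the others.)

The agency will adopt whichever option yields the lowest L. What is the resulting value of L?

Policy A (P + 46):
  P = 79 + 46 = 125
  L = 158 − 6·125 = -592
Policy B (P − 59):
  P = 79 − 59 = 20
  L = 158 − 6·20 = 38
Comparing — Policy A: L=-592, Policy B: L=38. Lowest is -592 (Policy A).

-592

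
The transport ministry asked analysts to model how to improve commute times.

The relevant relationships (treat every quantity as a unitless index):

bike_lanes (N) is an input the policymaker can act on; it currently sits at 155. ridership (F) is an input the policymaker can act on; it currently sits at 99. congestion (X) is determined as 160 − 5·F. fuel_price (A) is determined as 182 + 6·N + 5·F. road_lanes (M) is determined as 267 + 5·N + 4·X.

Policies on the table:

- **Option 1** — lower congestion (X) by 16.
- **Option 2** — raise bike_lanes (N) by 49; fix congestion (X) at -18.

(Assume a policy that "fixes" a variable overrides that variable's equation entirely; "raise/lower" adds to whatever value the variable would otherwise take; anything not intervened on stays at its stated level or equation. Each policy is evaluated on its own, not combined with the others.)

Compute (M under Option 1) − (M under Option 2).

-1577

Option 1 (X − 16):
  N = 155
  F = 99
  X = 160 − 5·99 (−16 from intervention) = -351
  M = 267 + 5·155 + 4·(-351) = -362
Option 2 (N + 49, X := -18):
  N = 155 + 49 = 204
  F = 99
  X = -18
  M = 267 + 5·204 + 4·(-18) = 1215
M: -362 − 1215 = -1577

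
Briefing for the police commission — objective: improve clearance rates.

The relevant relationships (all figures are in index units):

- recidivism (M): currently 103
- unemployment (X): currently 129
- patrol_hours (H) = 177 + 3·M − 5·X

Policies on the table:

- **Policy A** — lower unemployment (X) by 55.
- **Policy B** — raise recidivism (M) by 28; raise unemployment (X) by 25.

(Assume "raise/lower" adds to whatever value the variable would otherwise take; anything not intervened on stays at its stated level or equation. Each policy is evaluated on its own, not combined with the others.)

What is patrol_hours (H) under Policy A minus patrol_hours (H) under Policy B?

Policy A (X − 55):
  M = 103
  X = 129 − 55 = 74
  H = 177 + 3·103 − 5·74 = 116
Policy B (M + 28, X + 25):
  M = 103 + 28 = 131
  X = 129 + 25 = 154
  H = 177 + 3·131 − 5·154 = -200
H: 116 − (-200) = 316

316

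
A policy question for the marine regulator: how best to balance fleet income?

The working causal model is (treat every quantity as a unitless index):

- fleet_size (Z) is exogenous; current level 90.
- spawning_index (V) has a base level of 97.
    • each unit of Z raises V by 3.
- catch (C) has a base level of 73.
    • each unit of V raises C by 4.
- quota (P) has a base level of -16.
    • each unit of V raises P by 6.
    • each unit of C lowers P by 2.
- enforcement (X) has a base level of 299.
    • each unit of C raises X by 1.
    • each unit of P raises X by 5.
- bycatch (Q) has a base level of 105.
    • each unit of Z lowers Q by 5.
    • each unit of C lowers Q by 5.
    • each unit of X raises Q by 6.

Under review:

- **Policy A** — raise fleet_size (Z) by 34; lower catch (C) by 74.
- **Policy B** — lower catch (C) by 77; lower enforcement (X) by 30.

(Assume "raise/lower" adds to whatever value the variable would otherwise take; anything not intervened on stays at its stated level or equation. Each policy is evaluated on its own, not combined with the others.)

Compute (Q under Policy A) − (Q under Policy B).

Policy A (Z + 34, C − 74):
  Z = 90 + 34 = 124
  V = 97 + 3·124 = 469
  C = 73 + 4·469 (−74 from intervention) = 1875
  P = -16 + 6·469 − 2·1875 = -952
  X = 299 + 1875 + 5·(-952) = -2586
  Q = 105 − 5·124 − 5·1875 + 6·(-2586) = -25406
Policy B (C − 77, X − 30):
  Z = 90
  V = 97 + 3·90 = 367
  C = 73 + 4·367 (−77 from intervention) = 1464
  P = -16 + 6·367 − 2·1464 = -742
  X = 299 + 1464 + 5·(-742) (−30 from intervention) = -1977
  Q = 105 − 5·90 − 5·1464 + 6·(-1977) = -19527
Q: -25406 − (-19527) = -5879

-5879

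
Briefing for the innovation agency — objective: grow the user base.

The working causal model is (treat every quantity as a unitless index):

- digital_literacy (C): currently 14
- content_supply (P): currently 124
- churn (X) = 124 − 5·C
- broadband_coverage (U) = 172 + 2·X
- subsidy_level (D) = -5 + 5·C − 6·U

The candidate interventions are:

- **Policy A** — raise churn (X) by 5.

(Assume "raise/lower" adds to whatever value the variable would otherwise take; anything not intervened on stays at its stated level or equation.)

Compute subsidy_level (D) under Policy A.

Policy A (X + 5):
  C = 14
  X = 124 − 5·14 (+5 from intervention) = 59
  U = 172 + 2·59 = 290
  D = -5 + 5·14 − 6·290 = -1675

-1675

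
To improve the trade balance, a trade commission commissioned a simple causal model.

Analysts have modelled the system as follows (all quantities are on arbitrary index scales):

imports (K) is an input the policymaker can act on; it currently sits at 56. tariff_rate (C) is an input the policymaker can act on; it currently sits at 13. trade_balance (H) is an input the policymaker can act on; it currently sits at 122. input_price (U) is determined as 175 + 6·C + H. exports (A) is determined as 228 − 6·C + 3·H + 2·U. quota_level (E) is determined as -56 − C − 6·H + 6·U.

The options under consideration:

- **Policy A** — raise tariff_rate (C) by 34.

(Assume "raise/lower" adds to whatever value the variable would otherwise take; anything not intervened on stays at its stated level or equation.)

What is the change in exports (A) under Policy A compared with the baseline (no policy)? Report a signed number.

Baseline:
  C = 13
  H = 122
  U = 175 + 6·13 + 122 = 375
  A = 228 − 6·13 + 3·122 + 2·375 = 1266
Policy A (C + 34):
  C = 13 + 34 = 47
  H = 122
  U = 175 + 6·47 + 122 = 579
  A = 228 − 6·47 + 3·122 + 2·579 = 1470
Change in A: 1470 − 1266 = 204

204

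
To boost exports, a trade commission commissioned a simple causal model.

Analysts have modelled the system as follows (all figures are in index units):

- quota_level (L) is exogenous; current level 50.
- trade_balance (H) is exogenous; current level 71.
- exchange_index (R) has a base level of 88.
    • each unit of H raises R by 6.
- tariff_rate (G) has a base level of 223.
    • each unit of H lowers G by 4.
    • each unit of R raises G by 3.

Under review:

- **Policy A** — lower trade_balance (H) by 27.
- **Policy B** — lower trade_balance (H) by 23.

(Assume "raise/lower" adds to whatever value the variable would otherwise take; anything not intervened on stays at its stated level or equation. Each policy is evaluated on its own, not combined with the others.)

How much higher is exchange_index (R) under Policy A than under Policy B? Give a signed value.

Policy A (H − 27):
  H = 71 − 27 = 44
  R = 88 + 6·44 = 352
Policy B (H − 23):
  H = 71 − 23 = 48
  R = 88 + 6·48 = 376
R: 352 − 376 = -24

-24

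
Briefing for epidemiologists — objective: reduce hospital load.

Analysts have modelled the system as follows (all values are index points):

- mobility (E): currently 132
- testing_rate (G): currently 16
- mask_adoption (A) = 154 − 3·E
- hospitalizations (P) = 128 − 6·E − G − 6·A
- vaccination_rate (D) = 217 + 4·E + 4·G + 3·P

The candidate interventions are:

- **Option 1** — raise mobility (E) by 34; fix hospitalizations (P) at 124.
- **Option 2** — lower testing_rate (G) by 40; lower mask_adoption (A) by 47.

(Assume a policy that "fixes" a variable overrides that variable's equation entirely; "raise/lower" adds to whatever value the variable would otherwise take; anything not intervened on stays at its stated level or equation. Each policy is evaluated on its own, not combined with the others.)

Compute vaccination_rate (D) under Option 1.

Option 1 (E + 34, P := 124):
  E = 132 + 34 = 166
  G = 16
  A = 154 − 3·166 = -344
  P = 124
  D = 217 + 4·166 + 4·16 + 3·124 = 1317

1317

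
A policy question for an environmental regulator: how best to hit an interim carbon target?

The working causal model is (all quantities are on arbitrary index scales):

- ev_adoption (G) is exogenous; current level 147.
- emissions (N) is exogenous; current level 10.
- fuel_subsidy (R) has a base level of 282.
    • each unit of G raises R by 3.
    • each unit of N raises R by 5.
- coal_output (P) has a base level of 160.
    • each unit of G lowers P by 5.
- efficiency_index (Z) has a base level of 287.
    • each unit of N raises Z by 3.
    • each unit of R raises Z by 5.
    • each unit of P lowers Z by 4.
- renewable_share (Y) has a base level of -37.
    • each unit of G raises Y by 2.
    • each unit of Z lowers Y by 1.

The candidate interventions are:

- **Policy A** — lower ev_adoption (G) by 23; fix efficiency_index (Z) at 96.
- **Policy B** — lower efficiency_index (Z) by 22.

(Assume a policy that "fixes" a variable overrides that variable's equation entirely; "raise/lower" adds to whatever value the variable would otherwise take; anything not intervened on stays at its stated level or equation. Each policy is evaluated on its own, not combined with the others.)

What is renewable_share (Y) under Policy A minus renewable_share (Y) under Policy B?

6318

Policy A (G − 23, Z := 96):
  G = 147 − 23 = 124
  N = 10
  R = 282 + 3·124 + 5·10 = 704
  P = 160 − 5·124 = -460
  Z = 96
  Y = -37 + 2·124 − 96 = 115
Policy B (Z − 22):
  G = 147
  N = 10
  R = 282 + 3·147 + 5·10 = 773
  P = 160 − 5·147 = -575
  Z = 287 + 3·10 + 5·773 − 4·(-575) (−22 from intervention) = 6460
  Y = -37 + 2·147 − 6460 = -6203
Y: 115 − (-6203) = 6318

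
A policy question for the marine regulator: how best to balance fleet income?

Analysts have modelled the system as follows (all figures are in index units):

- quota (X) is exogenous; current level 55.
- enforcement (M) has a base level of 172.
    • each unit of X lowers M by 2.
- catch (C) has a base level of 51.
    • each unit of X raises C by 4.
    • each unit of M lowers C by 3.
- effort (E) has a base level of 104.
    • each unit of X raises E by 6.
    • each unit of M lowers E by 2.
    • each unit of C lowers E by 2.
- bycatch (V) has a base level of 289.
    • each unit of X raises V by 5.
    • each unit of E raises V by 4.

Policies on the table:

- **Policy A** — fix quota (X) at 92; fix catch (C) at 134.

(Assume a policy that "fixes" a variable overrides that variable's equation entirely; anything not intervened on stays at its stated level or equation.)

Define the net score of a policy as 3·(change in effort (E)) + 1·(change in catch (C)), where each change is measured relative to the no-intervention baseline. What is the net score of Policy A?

Baseline:
  X = 55
  M = 172 − 2·55 = 62
  C = 51 + 4·55 − 3·62 = 85
  E = 104 + 6·55 − 2·62 − 2·85 = 140
Policy A (X := 92, C := 134):
  X = 92
  M = 172 − 2·92 = -12
  C = 134
  E = 104 + 6·92 − 2·(-12) − 2·134 = 412
ΔE = 412 − 140 = 272; ΔC = 134 − 85 = 49
Score = 3·272 + 1·49 = 865

865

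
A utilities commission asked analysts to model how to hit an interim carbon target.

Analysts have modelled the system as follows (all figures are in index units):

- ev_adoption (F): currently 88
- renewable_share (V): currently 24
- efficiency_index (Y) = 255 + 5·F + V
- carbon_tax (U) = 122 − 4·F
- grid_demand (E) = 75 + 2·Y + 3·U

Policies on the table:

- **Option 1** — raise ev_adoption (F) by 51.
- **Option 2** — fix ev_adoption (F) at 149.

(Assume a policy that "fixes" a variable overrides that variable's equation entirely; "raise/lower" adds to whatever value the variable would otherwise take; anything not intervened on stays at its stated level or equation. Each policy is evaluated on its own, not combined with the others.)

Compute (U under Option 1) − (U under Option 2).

Option 1 (F + 51):
  F = 88 + 51 = 139
  U = 122 − 4·139 = -434
Option 2 (F := 149):
  F = 149
  U = 122 − 4·149 = -474
U: -434 − (-474) = 40

40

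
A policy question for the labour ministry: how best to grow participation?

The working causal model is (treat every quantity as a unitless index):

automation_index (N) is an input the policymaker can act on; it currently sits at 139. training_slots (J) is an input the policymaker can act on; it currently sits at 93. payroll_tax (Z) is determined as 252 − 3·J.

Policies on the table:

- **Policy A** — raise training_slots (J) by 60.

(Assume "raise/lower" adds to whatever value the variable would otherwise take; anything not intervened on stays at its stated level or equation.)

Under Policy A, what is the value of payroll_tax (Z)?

Policy A (J + 60):
  J = 93 + 60 = 153
  Z = 252 − 3·153 = -207

-207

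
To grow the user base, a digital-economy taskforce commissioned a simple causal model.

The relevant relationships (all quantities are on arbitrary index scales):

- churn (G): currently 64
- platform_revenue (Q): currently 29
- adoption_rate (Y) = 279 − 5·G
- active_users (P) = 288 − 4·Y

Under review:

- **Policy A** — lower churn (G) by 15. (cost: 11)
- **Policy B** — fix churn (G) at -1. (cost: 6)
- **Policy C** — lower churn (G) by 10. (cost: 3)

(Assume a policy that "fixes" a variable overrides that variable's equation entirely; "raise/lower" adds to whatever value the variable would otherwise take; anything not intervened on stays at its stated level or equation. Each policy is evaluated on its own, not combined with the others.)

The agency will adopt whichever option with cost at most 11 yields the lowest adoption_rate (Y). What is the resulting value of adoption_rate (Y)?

Policy A (G − 15):
  G = 64 − 15 = 49
  Y = 279 − 5·49 = 34
Policy B (G := -1):
  G = -1
  Y = 279 − 5·(-1) = 284
Policy C (G − 10):
  G = 64 − 10 = 54
  Y = 279 − 5·54 = 9
Comparing — Policy A: Y=34, Policy B: Y=284, Policy C: Y=9. Lowest is 9 (Policy C).

9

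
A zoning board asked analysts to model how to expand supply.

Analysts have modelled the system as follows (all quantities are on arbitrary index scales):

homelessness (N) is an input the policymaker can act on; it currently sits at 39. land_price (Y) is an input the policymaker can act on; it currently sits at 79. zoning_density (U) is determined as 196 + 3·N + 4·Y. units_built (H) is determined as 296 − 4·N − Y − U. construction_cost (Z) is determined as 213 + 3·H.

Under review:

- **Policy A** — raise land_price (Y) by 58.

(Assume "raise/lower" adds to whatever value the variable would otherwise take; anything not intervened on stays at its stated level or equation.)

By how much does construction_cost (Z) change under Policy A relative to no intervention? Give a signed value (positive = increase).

-870

Baseline:
  N = 39
  Y = 79
  U = 196 + 3·39 + 4·79 = 629
  H = 296 − 4·39 − 79 − 629 = -568
  Z = 213 + 3·(-568) = -1491
Policy A (Y + 58):
  N = 39
  Y = 79 + 58 = 137
  U = 196 + 3·39 + 4·137 = 861
  H = 296 − 4·39 − 137 − 861 = -858
  Z = 213 + 3·(-858) = -2361
Change in Z: -2361 − (-1491) = -870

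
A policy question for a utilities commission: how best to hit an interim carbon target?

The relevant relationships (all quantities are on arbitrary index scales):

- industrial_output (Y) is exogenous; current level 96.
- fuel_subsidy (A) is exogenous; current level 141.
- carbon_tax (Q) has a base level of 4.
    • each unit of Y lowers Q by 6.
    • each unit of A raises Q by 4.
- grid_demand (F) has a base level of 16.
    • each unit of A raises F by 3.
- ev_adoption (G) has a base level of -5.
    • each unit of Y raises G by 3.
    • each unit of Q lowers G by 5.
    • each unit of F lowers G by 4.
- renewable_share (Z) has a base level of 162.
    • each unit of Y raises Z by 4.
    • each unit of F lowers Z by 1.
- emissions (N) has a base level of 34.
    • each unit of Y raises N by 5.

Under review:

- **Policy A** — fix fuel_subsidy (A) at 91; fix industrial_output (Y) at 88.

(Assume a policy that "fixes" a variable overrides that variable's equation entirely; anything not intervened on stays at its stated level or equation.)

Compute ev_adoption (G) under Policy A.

Policy A (A := 91, Y := 88):
  Y = 88
  A = 91
  Q = 4 − 6·88 + 4·91 = -160
  F = 16 + 3·91 = 289
  G = -5 + 3·88 − 5·(-160) − 4·289 = -97

-97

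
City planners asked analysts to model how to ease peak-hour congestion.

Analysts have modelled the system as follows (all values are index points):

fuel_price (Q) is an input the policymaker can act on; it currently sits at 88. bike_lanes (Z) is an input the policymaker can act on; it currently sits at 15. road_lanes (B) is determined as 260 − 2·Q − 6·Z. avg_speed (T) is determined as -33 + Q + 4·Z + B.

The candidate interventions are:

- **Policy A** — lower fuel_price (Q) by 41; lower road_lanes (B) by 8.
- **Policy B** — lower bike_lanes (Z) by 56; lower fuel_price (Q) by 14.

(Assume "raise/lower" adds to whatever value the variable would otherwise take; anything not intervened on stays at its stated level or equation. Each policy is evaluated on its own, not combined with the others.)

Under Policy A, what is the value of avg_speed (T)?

142

Policy A (Q − 41, B − 8):
  Q = 88 − 41 = 47
  Z = 15
  B = 260 − 2·47 − 6·15 (−8 from intervention) = 68
  T = -33 + 47 + 4·15 + 68 = 142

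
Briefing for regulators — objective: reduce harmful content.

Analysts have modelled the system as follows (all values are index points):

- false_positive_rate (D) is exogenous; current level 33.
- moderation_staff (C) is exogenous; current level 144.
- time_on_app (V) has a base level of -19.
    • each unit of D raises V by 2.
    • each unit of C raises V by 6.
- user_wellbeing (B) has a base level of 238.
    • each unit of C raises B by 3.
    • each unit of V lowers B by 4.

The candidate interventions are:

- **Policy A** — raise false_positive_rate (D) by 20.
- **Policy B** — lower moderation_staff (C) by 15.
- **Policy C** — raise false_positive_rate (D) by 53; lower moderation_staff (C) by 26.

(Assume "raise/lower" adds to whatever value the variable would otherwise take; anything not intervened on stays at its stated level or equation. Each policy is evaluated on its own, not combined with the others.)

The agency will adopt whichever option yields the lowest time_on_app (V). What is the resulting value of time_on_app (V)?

821

Policy A (D + 20):
  D = 33 + 20 = 53
  C = 144
  V = -19 + 2·53 + 6·144 = 951
Policy B (C − 15):
  D = 33
  C = 144 − 15 = 129
  V = -19 + 2·33 + 6·129 = 821
Policy C (D + 53, C − 26):
  D = 33 + 53 = 86
  C = 144 − 26 = 118
  V = -19 + 2·86 + 6·118 = 861
Comparing — Policy A: V=951, Policy B: V=821, Policy C: V=861. Lowest is 821 (Policy B).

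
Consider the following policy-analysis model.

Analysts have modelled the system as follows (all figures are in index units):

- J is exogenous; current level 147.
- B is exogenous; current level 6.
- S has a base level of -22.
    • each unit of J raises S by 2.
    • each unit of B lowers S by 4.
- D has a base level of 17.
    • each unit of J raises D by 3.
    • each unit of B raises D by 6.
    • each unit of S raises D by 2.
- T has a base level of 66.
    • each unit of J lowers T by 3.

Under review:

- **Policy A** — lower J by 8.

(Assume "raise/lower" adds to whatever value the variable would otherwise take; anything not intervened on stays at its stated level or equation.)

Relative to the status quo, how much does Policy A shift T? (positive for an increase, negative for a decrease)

24

Baseline:
  J = 147
  T = 66 − 3·147 = -375
Policy A (J − 8):
  J = 147 − 8 = 139
  T = 66 − 3·139 = -351
Change in T: -351 − (-375) = 24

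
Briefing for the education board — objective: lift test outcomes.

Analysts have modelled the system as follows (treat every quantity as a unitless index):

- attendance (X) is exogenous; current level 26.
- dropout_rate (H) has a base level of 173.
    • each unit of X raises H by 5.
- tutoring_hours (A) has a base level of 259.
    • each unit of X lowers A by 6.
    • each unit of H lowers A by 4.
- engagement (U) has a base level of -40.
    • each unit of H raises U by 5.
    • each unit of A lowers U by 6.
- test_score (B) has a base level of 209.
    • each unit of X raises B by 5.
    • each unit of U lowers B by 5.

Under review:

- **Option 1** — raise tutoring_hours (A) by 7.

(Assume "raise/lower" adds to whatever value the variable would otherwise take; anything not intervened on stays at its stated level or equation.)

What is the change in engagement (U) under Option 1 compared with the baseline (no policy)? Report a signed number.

-42

Baseline:
  X = 26
  H = 173 + 5·26 = 303
  A = 259 − 6·26 − 4·303 = -1109
  U = -40 + 5·303 − 6·(-1109) = 8129
Option 1 (A + 7):
  X = 26
  H = 173 + 5·26 = 303
  A = 259 − 6·26 − 4·303 (+7 from intervention) = -1102
  U = -40 + 5·303 − 6·(-1102) = 8087
Change in U: 8087 − 8129 = -42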